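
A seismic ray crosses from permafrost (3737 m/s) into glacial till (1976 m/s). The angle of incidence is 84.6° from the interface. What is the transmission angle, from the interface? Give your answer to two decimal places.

Angle from the normal: 90° − 84.6° = 5.4°.
sin θ₁/V₁ = sin θ₂/V₂ ⇒ sin θ₂ = 1976·sin 5.4°/3737 = 1976·0.0941/3737 = 0.0498.
θ₂ = sin⁻¹(0.0498) = 2.85° (from vertical).
From the interface: 90° − 2.85° = 87.15°.

87.15°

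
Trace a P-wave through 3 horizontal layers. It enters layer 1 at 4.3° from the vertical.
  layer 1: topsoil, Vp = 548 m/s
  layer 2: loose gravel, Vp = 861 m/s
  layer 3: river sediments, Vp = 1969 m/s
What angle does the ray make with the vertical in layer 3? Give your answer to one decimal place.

15.6°

Ray parameter p = sin 4.3° / 548 = 1.3682e-04 s/m.
sin θ_3 = p·V_3 = 1.3682e-04 × 1969 = 0.2694.
θ_3 = 15.63° from the vertical.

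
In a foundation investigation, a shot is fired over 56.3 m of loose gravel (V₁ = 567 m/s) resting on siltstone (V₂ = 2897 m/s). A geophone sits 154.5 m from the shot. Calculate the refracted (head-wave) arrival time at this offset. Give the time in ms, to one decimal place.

t = x/V₂ + 2h·√(V₂²−V₁²)/(V₁V₂).
√(V₂²−V₁²) = √(2897²−567²) = 2841.0 m/s; delay term = 2·56.3·2841.0/(567·2897) = 0.19475 s.
t = 154.5/2897 + 0.19475 = 0.24808 s.

248.1 ms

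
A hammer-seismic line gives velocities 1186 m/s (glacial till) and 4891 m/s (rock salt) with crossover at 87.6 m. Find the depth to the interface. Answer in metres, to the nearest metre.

x_cross = 2h·√((V₂+V₁)/(V₂−V₁)) → h = x_cross / (2·√((V₂+V₁)/(V₂−V₁))).
√((V₂+V₁)/(V₂−V₁)) = √((4891+1186)/(4891−1186)) = 1.2807.
h = 87.6 / (2·1.2807) = 34.20 m.

34 m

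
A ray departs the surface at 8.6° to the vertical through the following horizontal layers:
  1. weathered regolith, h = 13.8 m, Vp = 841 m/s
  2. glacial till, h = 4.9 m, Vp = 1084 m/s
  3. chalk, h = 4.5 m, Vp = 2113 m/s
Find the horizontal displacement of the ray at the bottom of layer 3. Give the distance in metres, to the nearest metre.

5 m

Apply Snell's law at each interface; in layer i the horizontal offset is hᵢ·tan θᵢ.
Layer 1: θ = 8.60°; offset = 13.8·tan 8.60° = 2.087 m.
Layer 2: sin θ = 1084·sin 8.6°/841 = 0.1927, θ = 11.11°; offset = 4.9·tan 11.11° = 0.962 m.
Layer 3: sin θ = 2113·sin 8.6°/841 = 0.3757, θ = 22.07°; offset = 4.5·tan 22.07° = 1.824 m.
Σ offsets = 4.874 m.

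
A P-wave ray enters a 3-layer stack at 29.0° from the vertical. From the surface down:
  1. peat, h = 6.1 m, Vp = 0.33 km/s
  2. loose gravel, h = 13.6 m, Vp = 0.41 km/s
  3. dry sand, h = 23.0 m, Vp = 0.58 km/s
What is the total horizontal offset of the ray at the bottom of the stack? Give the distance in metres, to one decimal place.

51.1 m

Apply Snell's law at each interface; in layer i the horizontal offset is hᵢ·tan θᵢ.
Layer 1: θ = 29.00°; offset = 6.1·tan 29.00° = 3.381 m.
Layer 2: sin θ = 0.41·sin 29.0°/0.33 = 0.6023, θ = 37.04°; offset = 13.6·tan 37.04° = 10.262 m.
Layer 3: sin θ = 0.58·sin 29.0°/0.33 = 0.8521, θ = 58.44°; offset = 23.0·tan 58.44° = 37.444 m.
Total horizontal offset = 51.088 m.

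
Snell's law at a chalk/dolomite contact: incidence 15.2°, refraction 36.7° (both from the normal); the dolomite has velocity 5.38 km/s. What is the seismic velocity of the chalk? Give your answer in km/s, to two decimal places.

2.36 km/s

sin 15.2° = 0.2622; sin 36.7° = 0.5976.
V₁ = V₂·(sin θ₁/sin θ₂) = 5.38·(0.2622/0.5976) = 2.36 km/s.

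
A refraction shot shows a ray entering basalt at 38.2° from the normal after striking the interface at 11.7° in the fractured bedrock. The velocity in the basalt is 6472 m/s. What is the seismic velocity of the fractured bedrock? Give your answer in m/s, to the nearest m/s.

2122 m/s

sin 11.7° = 0.2028; sin 38.2° = 0.6184.
V₁ = V₂·(sin θ₁/sin θ₂) = 6472·(0.2028/0.6184) = 2122.29 m/s.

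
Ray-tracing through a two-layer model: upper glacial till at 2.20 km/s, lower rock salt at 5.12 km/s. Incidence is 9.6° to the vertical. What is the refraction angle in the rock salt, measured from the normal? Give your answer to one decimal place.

sin θ₁/V₁ = sin θ₂/V₂ ⇒ sin θ₂ = 5.12·sin 9.6°/2.20 = 5.12·0.1668/2.20 = 0.3881.
θ₂ = arcsin 0.3881 = 22.84° from the normal.

22.8°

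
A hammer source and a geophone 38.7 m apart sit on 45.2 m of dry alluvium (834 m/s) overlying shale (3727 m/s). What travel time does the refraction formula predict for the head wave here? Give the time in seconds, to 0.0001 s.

θ_c = arcsin(V₁/V₂) = arcsin(834/3727) = 12.93°, cos θ_c = 0.9746.
Intercept time tᵢ = 2h cos θ_c / V₁ = 2·45.2·0.9746/834 = 0.10564 s.
t = x/V₂ + tᵢ = 38.7/3727 + 0.10564 = 0.11603 s.

0.1160 s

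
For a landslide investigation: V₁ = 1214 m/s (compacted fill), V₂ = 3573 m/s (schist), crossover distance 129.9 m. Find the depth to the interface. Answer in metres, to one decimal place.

h = (x_cross/2)·√((V₂−V₁)/(V₂+V₁)).
(V₂−V₁)/(V₂+V₁) = (3573−1214)/(3573+1214) = 0.4928; √ = 0.7020.
h = (129.9/2)·0.7020 = 45.59 m.

45.6 m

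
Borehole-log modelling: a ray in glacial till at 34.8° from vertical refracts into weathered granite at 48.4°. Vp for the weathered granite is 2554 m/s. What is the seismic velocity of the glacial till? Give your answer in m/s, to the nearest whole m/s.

sin 34.8° = 0.5707; sin 48.4° = 0.7478.
V₁ = V₂·(sin θ₁/sin θ₂) = 2554·(0.5707/0.7478) = 1949.19 m/s.

1949 m/s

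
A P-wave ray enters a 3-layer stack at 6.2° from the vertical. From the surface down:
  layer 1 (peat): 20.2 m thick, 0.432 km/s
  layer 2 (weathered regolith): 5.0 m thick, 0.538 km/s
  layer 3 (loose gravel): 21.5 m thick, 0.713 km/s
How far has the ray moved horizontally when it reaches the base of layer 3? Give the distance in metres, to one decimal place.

6.8 m

p = sin θ₁/V₁ = sin 6.2°/0.432 = 2.5000e-01 s/km is conserved through the stack.
Layer 1: θ = 6.20°; offset = 20.2·tan 6.20° = 2.194 m.
Layer 2: sin θ = p·0.538 = 0.1345 → θ = 7.73°; offset = 5.0·tan 7.73° = 0.679 m.
Layer 3: sin θ = p·0.713 = 0.1782 → θ = 10.27°; offset = 21.5·tan 10.27° = 3.895 m.
Summing the layer offsets gives 6.768 m.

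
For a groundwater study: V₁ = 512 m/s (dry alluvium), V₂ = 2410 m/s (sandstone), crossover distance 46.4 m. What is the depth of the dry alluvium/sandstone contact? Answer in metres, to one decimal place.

18.7 m

x_cross = 2h·√((V₂+V₁)/(V₂−V₁)) → h = x_cross / (2·√((V₂+V₁)/(V₂−V₁))).
√((V₂+V₁)/(V₂−V₁)) = √((2410+512)/(2410−512)) = 1.2408.
h = 46.4 / (2·1.2408) = 18.70 m.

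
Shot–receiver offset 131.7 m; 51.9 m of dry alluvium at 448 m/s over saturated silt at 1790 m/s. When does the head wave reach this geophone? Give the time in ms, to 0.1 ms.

297.9 ms

θ_c = arcsin(V₁/V₂) = arcsin(448/1790) = 14.49°, cos θ_c = 0.9682.
Intercept time tᵢ = 2h cos θ_c / V₁ = 2·51.9·0.9682/448 = 0.22432 s.
t = x/V₂ + tᵢ = 131.7/1790 + 0.22432 = 0.29790 s.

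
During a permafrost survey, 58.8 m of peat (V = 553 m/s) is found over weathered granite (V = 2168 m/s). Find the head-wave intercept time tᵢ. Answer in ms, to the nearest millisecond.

θ_c = arcsin(V₁/V₂) = arcsin(553/2168) = 14.78°; cos θ_c = 0.9669.
tᵢ = 2h·cos θ_c / V₁ = 2·58.8·0.9669 / 553 = 0.20562 s.

206 ms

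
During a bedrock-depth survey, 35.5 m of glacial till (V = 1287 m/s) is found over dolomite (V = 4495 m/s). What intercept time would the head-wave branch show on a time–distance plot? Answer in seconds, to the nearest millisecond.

tᵢ = 2h·√(V₂²−V₁²)/(V₁V₂).
√(V₂²−V₁²) = √(4495²−1287²) = 4306.8 m/s.
tᵢ = 2·35.5·4306.8/(1287·4495) = 0.05286 s.

0.053 s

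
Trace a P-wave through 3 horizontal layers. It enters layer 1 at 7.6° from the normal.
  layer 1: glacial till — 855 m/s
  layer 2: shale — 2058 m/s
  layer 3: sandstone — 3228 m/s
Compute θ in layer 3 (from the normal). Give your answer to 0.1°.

Snell's law across each interface conserves sin θ / V, so sin θ_3 = V_3·sin θ₁/V₁.
sin θ_3 = 3228 × sin 7.6° / 855 = 0.4993.
θ_3 = arcsin 0.4993 = 29.96°.

30.0°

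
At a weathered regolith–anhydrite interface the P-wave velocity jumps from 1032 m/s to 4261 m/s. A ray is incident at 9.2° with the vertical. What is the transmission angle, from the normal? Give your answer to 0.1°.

Snell's law: sin θ₂ = (V₂/V₁)·sin θ₁ = (4261/1032)·sin 9.2° = 0.6601.
θ₂ = arcsin 0.6601 = 41.31° from the normal.

41.3°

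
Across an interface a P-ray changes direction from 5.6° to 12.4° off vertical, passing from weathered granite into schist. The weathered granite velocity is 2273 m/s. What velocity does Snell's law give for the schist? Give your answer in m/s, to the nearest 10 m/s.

5000 m/s

Snell's law: sin 5.6°/V₁ = sin 12.4°/V₂.
V₂ = V₁·sin 12.4°/sin 5.6° = 2273 × 2.2005 = 5001.83 m/s.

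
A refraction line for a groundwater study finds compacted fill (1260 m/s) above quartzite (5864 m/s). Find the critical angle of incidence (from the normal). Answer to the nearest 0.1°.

12.4°

At critical incidence the refracted ray runs along the interface (θ₂ = 90°), so sin θ_c = V₁/V₂.
θ_c = arcsin(1260/5864) = arcsin 0.2149 = 12.41°.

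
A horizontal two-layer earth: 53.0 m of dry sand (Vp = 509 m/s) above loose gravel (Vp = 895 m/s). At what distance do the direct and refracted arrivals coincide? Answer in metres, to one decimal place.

θ_c = arcsin(509/895) = 34.66°, so cos θ_c = 0.8225 and tᵢ = 2h cos θ_c/V₁ = 0.1713 s.
At crossover x/V₁ = x/V₂ + tᵢ ⇒ x = tᵢ/(1/V₁ − 1/V₂) = 0.17129/(1.9646e-03 − 1.1173e-03) = 202.16 m.

202.2 m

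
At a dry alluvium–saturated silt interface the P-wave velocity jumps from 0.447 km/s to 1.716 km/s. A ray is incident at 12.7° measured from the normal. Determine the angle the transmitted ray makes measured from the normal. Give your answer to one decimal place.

57.6°

Snell's law: sin θ₂ = (V₂/V₁)·sin θ₁ = (1.716/0.447)·sin 12.7° = 0.8440.
θ₂ = arcsin 0.8440 = 57.56° from the normal.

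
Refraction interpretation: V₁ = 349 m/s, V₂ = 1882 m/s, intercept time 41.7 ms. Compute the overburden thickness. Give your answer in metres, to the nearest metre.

h = tᵢ·V₁·V₂ / (2·√(V₂²−V₁²)).
√(V₂²−V₁²) = √(1882² − 349²) = 1849.4 m/s.
h = 0.0417 s × 349 × 1882 / (2 × 1849.4) = 7.41 m.

7 m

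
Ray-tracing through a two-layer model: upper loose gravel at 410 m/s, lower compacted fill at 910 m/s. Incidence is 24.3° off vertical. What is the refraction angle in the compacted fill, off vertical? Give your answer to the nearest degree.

66°

Snell's law: sin θ₂ = (V₂/V₁)·sin θ₁ = (910/410)·sin 24.3° = 0.9134.
θ₂ = sin⁻¹(0.9134) = 65.97° (from vertical).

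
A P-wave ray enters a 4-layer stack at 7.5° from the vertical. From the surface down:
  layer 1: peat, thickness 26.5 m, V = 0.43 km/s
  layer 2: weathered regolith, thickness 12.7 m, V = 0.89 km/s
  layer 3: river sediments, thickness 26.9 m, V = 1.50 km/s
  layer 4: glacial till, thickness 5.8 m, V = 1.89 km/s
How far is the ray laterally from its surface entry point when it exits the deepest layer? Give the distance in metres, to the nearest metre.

Apply Snell's law at each interface; in layer i the horizontal offset is hᵢ·tan θᵢ.
Layer 1: θ = 7.50°; offset = 26.5·tan 7.50° = 3.489 m.
Layer 2: sin θ = 0.89·sin 7.5°/0.43 = 0.2702, θ = 15.67°; offset = 12.7·tan 15.67° = 3.564 m.
Layer 3: sin θ = 1.50·sin 7.5°/0.43 = 0.4553, θ = 27.09°; offset = 26.9·tan 27.09° = 13.757 m.
Layer 4: sin θ = 1.89·sin 7.5°/0.43 = 0.5737, θ = 35.01°; offset = 5.8·tan 35.01° = 4.063 m.
Summing the layer offsets gives 24.872 m.

25 m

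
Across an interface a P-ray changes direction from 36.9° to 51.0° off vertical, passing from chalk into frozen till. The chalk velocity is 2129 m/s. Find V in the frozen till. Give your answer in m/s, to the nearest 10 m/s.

Snell's law: sin 36.9°/V₁ = sin 51.0°/V₂.
V₂ = V₁·sin 51.0°/sin 36.9° = 2129 × 1.2943 = 2755.64 m/s.

2760 m/s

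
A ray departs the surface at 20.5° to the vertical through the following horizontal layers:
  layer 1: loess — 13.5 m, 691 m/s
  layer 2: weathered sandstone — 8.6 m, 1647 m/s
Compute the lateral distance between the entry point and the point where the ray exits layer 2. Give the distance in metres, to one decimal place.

Apply Snell's law at each interface; in layer i the horizontal offset is hᵢ·tan θᵢ.
Layer 1: θ = 20.50°; offset = 13.5·tan 20.50° = 5.047 m.
Layer 2: sin θ = 1647·sin 20.5°/691 = 0.8347, θ = 56.59°; offset = 8.6·tan 56.59° = 13.036 m.
Total horizontal offset = 18.083 m.

18.1 m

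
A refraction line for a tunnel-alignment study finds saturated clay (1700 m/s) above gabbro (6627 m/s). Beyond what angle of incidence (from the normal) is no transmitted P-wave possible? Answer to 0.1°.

At critical incidence the refracted ray runs along the interface (θ₂ = 90°), so sin θ_c = V₁/V₂.
θ_c = arcsin(1700/6627) = arcsin 0.2565 = 14.86°.

14.9°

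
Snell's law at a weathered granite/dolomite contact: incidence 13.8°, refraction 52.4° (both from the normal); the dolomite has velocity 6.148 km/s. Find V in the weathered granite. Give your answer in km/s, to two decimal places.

1.85 km/s

Snell's law: sin 13.8°/V₁ = sin 52.4°/V₂.
V₁ = V₂·sin 13.8°/sin 52.4° = 6.148 × 0.3011 = 1.85 km/s.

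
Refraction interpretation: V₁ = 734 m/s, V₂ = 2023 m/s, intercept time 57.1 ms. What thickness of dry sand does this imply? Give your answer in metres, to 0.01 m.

θ_c = arcsin(734/2023) = 21.27°; cos θ_c = 0.9319.
tᵢ = 2h cos θ_c/V₁ ⇒ h = tᵢ·V₁/(2 cos θ_c) = 0.0571·734/(2·0.9319) = 22.49 m.

22.49 m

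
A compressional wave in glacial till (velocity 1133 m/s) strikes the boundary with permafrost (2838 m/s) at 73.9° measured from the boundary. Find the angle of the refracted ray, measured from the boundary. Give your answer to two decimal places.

Convert to the normal: θ₁ = 90° − 73.9° = 16.1°.
Snell's law: sin θ₂ = (V₂/V₁)·sin θ₁ = (2838/1133)·sin 16.1° = 0.6946.
θ₂ = sin⁻¹(0.6946) = 44.00° (from vertical).
From the interface: 90° − 44.00° = 46.00°.

46.00°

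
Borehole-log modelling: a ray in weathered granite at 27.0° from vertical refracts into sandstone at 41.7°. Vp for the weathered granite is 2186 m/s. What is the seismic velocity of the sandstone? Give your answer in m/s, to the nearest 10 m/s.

3200 m/s

sin 27.0° = 0.4540; sin 41.7° = 0.6652.
V₂ = V₁·(sin θ₂/sin θ₁) = 2186·(0.6652/0.4540) = 3203.14 m/s.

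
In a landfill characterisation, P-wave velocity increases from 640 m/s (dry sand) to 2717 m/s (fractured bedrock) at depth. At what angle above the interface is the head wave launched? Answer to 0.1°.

Critical incidence: sin θ_c = V₁/V₂ = 640/2717 = 0.2356.
θ_c = arcsin 0.2356 = 13.62°.
Measured from the interface: 90° − 13.62° = 76.38°.

76.4°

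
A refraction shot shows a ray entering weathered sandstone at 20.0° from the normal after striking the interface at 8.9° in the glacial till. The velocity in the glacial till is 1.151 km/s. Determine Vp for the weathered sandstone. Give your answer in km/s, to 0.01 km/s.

2.54 km/s

sin 8.9° = 0.1547; sin 20.0° = 0.3420.
V₂ = V₁·(sin θ₂/sin θ₁) = 1.151·(0.3420/0.1547) = 2.54 km/s.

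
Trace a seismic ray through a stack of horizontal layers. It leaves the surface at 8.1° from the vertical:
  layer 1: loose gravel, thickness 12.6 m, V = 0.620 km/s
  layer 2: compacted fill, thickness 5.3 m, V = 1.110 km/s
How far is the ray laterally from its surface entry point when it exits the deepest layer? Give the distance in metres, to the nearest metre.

3 m

Ray parameter p = sin 8.1° / 0.620 km/s = 2.2726e-01 s/km.
Layer 1: θ = 8.10°; offset = 12.6·tan 8.10° = 1.793 m.
Layer 2: sin θ = p·1.110 = 0.2523 → θ = 14.61°; offset = 5.3·tan 14.61° = 1.382 m.
Total horizontal offset = 3.175 m.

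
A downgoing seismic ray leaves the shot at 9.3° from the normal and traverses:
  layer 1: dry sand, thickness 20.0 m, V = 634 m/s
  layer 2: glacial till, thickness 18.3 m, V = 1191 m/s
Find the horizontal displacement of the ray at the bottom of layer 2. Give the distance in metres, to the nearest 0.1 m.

9.1 m

Apply Snell's law at each interface; in layer i the horizontal offset is hᵢ·tan θᵢ.
Layer 1: θ = 9.30°; offset = 20.0·tan 9.30° = 3.275 m.
Layer 2: sin θ = 1191·sin 9.3°/634 = 0.3036, θ = 17.67°; offset = 18.3·tan 17.67° = 5.831 m.
Σ offsets = 9.106 m.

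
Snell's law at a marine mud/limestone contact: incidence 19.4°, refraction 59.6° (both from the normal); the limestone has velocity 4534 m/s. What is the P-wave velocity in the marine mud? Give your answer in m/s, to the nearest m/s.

1746 m/s

sin 19.4° = 0.3322; sin 59.6° = 0.8625.
V₁ = V₂·(sin θ₁/sin θ₂) = 4534·(0.3322/0.8625) = 1746.08 m/s.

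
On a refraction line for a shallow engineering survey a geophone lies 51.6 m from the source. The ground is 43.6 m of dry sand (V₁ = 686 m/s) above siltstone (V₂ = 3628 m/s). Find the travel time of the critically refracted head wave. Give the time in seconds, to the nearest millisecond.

0.139 s

θ_c = arcsin(V₁/V₂) = arcsin(686/3628) = 10.90°, cos θ_c = 0.9820.
Intercept time tᵢ = 2h cos θ_c / V₁ = 2·43.6·0.9820/686 = 0.12482 s.
t = x/V₂ + tᵢ = 51.6/3628 + 0.12482 = 0.13904 s.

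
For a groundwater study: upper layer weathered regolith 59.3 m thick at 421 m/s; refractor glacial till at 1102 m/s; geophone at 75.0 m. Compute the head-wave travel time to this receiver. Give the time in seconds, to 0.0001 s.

θ_c = arcsin(V₁/V₂) = arcsin(421/1102) = 22.46°, cos θ_c = 0.9241.
Intercept time tᵢ = 2h cos θ_c / V₁ = 2·59.3·0.9241/421 = 0.26034 s.
t = x/V₂ + tᵢ = 75.0/1102 + 0.26034 = 0.32840 s.

0.3284 s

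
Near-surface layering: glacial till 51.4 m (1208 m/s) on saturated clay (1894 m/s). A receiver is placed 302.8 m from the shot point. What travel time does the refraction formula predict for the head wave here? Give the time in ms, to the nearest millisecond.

θ_c = arcsin(V₁/V₂) = arcsin(1208/1894) = 39.63°, cos θ_c = 0.7702.
Intercept time tᵢ = 2h cos θ_c / V₁ = 2·51.4·0.7702/1208 = 0.06554 s.
t = x/V₂ + tᵢ = 302.8/1894 + 0.06554 = 0.22542 s.

225 ms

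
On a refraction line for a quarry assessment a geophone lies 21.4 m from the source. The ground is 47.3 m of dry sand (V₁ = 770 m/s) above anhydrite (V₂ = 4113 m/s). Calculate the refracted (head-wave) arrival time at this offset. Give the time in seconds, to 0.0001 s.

t = x/V₂ + 2h·√(V₂²−V₁²)/(V₁V₂).
√(V₂²−V₁²) = √(4113²−770²) = 4040.3 m/s; delay term = 2·47.3·4040.3/(770·4113) = 0.12068 s.
t = 21.4/4113 + 0.12068 = 0.12589 s.

0.1259 s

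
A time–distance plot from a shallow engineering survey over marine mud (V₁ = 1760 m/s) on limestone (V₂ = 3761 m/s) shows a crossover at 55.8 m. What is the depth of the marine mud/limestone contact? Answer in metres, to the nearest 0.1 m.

16.8 m

h = (x_cross/2)·√((V₂−V₁)/(V₂+V₁)).
(V₂−V₁)/(V₂+V₁) = (3761−1760)/(3761+1760) = 0.3624; √ = 0.6020.
h = (55.8/2)·0.6020 = 16.80 m.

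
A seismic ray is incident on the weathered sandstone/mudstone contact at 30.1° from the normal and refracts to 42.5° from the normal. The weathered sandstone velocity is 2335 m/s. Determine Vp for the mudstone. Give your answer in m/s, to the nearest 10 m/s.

3150 m/s

sin 30.1° = 0.5015; sin 42.5° = 0.6756.
V₂ = V₁·(sin θ₂/sin θ₁) = 2335·(0.6756/0.5015) = 3145.50 m/s.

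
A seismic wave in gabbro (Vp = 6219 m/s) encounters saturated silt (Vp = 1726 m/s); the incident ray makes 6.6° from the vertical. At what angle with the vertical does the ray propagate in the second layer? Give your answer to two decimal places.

sin θ₁/V₁ = sin θ₂/V₂ ⇒ sin θ₂ = 1726·sin 6.6°/6219 = 1726·0.1149/6219 = 0.0319.
θ₂ = sin⁻¹(0.0319) = 1.83° (from vertical).

1.83°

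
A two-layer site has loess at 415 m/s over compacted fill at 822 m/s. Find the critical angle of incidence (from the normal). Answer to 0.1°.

At critical incidence the refracted ray runs along the interface (θ₂ = 90°), so sin θ_c = V₁/V₂.
θ_c = arcsin(415/822) = arcsin 0.5049 = 30.32°.

30.3°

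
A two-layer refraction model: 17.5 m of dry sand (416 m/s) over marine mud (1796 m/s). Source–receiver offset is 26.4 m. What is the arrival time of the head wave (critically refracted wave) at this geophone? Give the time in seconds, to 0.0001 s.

0.0965 s

θ_c = arcsin(V₁/V₂) = arcsin(416/1796) = 13.39°, cos θ_c = 0.9728.
Intercept time tᵢ = 2h cos θ_c / V₁ = 2·17.5·0.9728/416 = 0.08185 s.
t = x/V₂ + tᵢ = 26.4/1796 + 0.08185 = 0.09655 s.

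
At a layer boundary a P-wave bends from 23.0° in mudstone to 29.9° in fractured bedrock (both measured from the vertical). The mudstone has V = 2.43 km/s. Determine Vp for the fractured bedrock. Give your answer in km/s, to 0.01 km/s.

3.10 km/s

sin 23.0° = 0.3907; sin 29.9° = 0.4985.
V₂ = V₁·(sin θ₂/sin θ₁) = 2.43·(0.4985/0.3907) = 3.10 km/s.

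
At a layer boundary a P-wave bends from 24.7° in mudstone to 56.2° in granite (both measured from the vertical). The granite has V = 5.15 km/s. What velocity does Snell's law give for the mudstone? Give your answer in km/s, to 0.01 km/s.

2.59 km/s

Snell's law: sin 24.7°/V₁ = sin 56.2°/V₂.
V₁ = V₂·sin 24.7°/sin 56.2° = 5.15 × 0.5029 = 2.59 km/s.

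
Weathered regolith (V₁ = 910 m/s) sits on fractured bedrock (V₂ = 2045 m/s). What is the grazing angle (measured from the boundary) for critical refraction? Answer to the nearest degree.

Critical incidence: sin θ_c = V₁/V₂ = 910/2045 = 0.4450.
θ_c = arcsin 0.4450 = 26.42°.
Measured from the interface: 90° − 26.42° = 63.58°.

64°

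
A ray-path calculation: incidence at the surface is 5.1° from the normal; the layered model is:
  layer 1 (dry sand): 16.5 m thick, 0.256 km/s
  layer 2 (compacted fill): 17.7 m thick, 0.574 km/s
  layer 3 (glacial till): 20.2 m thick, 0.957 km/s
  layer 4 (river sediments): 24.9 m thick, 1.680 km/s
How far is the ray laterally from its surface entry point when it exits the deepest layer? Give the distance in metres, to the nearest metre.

30 m

Apply Snell's law at each interface; in layer i the horizontal offset is hᵢ·tan θᵢ.
Layer 1: θ = 5.10°; offset = 16.5·tan 5.10° = 1.473 m.
Layer 2: sin θ = 0.574·sin 5.1°/0.256 = 0.1993, θ = 11.50°; offset = 17.7·tan 11.50° = 3.600 m.
Layer 3: sin θ = 0.957·sin 5.1°/0.256 = 0.3323, θ = 19.41°; offset = 20.2·tan 19.41° = 7.117 m.
Layer 4: sin θ = 1.680·sin 5.1°/0.256 = 0.5834, θ = 35.69°; offset = 24.9·tan 35.69° = 17.884 m.
Total horizontal offset = 30.074 m.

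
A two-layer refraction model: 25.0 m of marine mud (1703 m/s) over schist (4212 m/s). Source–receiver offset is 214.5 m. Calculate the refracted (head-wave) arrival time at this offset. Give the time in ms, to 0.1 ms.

77.8 ms

t = x/V₂ + 2h·√(V₂²−V₁²)/(V₁V₂).
√(V₂²−V₁²) = √(4212²−1703²) = 3852.4 m/s; delay term = 2·25.0·3852.4/(1703·4212) = 0.02685 s.
t = 214.5/4212 + 0.02685 = 0.07778 s.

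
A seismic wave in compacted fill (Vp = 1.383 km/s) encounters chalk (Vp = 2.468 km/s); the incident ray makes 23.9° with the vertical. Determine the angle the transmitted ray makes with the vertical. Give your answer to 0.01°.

46.30°

Snell's law: sin θ₂ = (V₂/V₁)·sin θ₁ = (2.468/1.383)·sin 23.9° = 0.7230.
θ₂ = sin⁻¹(0.7230) = 46.30° (from vertical).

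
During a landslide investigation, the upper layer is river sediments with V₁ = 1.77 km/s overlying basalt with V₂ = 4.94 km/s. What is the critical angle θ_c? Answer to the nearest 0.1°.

21.0°

At critical incidence the refracted ray runs along the interface (θ₂ = 90°), so sin θ_c = V₁/V₂.
θ_c = arcsin(1.77/4.94) = arcsin 0.3583 = 21.00°.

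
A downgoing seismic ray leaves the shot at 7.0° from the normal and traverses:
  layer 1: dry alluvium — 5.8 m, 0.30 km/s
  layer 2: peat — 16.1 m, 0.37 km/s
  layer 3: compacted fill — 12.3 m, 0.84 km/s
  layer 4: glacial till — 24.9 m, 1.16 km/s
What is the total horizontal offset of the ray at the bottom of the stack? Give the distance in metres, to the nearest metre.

21 m

Apply Snell's law at each interface; in layer i the horizontal offset is hᵢ·tan θᵢ.
Layer 1: θ = 7.00°; offset = 5.8·tan 7.00° = 0.712 m.
Layer 2: sin θ = 0.37·sin 7.0°/0.30 = 0.1503, θ = 8.64°; offset = 16.1·tan 8.64° = 2.448 m.
Layer 3: sin θ = 0.84·sin 7.0°/0.30 = 0.3412, θ = 19.95°; offset = 12.3·tan 19.95° = 4.465 m.
Layer 4: sin θ = 1.16·sin 7.0°/0.30 = 0.4712, θ = 28.11°; offset = 24.9·tan 28.11° = 13.303 m.
Σ offsets = 20.928 m.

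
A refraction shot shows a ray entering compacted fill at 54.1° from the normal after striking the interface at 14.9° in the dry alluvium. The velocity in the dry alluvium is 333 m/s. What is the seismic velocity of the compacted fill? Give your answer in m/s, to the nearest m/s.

1049 m/s

Snell's law: sin 14.9°/V₁ = sin 54.1°/V₂.
V₂ = V₁·sin 54.1°/sin 14.9° = 333 × 3.1503 = 1049.04 m/s.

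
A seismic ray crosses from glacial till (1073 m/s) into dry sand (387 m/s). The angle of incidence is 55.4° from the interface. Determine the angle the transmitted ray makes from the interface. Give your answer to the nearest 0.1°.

78.2°

Convert to the normal: θ₁ = 90° − 55.4° = 34.6°.
Snell's law: sin θ₂ = (V₂/V₁)·sin θ₁ = (387/1073)·sin 34.6° = 0.2048.
θ₂ = arcsin 0.2048 = 11.82° from the normal.
From the interface: 90° − 11.82° = 78.18°.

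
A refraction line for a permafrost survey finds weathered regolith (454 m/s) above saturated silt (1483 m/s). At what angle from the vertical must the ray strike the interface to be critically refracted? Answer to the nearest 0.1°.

At critical incidence the refracted ray runs along the interface (θ₂ = 90°), so sin θ_c = V₁/V₂.
θ_c = arcsin(454/1483) = arcsin 0.3061 = 17.83°.

17.8°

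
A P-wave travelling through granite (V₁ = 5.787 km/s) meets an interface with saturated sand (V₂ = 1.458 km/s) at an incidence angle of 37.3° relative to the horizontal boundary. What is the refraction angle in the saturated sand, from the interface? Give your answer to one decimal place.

78.4°

Angle from the normal: 90° − 37.3° = 52.7°.
sin θ₁/V₁ = sin θ₂/V₂ ⇒ sin θ₂ = 1.458·sin 52.7°/5.787 = 1.458·0.7955/5.787 = 0.2004.
θ₂ = arcsin 0.2004 = 11.56° from the normal.
From the interface: 90° − 11.56° = 78.44°.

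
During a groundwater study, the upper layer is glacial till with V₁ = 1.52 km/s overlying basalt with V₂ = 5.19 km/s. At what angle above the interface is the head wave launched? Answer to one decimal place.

73.0°

At critical incidence the refracted ray runs along the interface (θ₂ = 90°), so sin θ_c = V₁/V₂.
θ_c = arcsin(1.52/5.19) = arcsin 0.2929 = 17.03°.
Measured from the interface: 90° − 17.03° = 72.97°.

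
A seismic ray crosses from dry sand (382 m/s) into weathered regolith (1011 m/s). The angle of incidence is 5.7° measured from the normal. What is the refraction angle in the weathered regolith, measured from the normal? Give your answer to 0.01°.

sin θ₁/V₁ = sin θ₂/V₂ ⇒ sin θ₂ = 1011·sin 5.7°/382 = 1011·0.0993/382 = 0.2629.
θ₂ = arcsin 0.2629 = 15.24° from the normal.

15.24°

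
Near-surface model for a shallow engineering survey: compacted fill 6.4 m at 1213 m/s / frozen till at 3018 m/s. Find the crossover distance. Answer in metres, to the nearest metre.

θ_c = arcsin(1213/3018) = 23.70°, so cos θ_c = 0.9157 and tᵢ = 2h cos θ_c/V₁ = 0.0097 s.
At crossover x/V₁ = x/V₂ + tᵢ ⇒ x = tᵢ/(1/V₁ − 1/V₂) = 0.00966/(8.2440e-04 − 3.3135e-04) = 19.60 m.

20 m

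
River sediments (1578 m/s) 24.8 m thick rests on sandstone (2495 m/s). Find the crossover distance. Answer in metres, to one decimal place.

104.5 m

θ_c = arcsin(1578/2495) = 39.23°, so cos θ_c = 0.7746 and tᵢ = 2h cos θ_c/V₁ = 0.0243 s.
At crossover x/V₁ = x/V₂ + tᵢ ⇒ x = tᵢ/(1/V₁ − 1/V₂) = 0.02435/(6.3371e-04 − 4.0080e-04) = 104.53 m.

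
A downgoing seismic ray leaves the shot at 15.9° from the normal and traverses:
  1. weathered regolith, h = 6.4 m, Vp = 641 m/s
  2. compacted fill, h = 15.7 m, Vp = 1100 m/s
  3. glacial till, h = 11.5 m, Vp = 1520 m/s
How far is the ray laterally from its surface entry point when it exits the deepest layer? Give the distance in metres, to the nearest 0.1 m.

Apply Snell's law at each interface; in layer i the horizontal offset is hᵢ·tan θᵢ.
Layer 1: θ = 15.90°; offset = 6.4·tan 15.90° = 1.823 m.
Layer 2: sin θ = 1100·sin 15.9°/641 = 0.4701, θ = 28.04°; offset = 15.7·tan 28.04° = 8.363 m.
Layer 3: sin θ = 1520·sin 15.9°/641 = 0.6496, θ = 40.51°; offset = 11.5·tan 40.51° = 9.827 m.
Total horizontal offset = 20.013 m.

20.0 m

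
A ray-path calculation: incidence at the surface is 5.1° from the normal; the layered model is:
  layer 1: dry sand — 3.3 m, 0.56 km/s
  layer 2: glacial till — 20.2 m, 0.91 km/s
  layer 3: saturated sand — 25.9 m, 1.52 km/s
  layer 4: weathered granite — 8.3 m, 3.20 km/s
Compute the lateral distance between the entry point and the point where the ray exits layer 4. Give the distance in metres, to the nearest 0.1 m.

p = sin θ₁/V₁ = sin 5.1°/0.56 = 1.5874e-01 s/km is conserved through the stack.
Layer 1: θ = 5.10°; offset = 3.3·tan 5.10° = 0.295 m.
Layer 2: sin θ = p·0.91 = 0.1445 → θ = 8.31°; offset = 20.2·tan 8.31° = 2.949 m.
Layer 3: sin θ = p·1.52 = 0.2413 → θ = 13.96°; offset = 25.9·tan 13.96° = 6.440 m.
Layer 4: sin θ = p·3.20 = 0.5080 → θ = 30.53°; offset = 8.3·tan 30.53° = 4.895 m.
Summing the layer offsets gives 14.578 m.

14.6 m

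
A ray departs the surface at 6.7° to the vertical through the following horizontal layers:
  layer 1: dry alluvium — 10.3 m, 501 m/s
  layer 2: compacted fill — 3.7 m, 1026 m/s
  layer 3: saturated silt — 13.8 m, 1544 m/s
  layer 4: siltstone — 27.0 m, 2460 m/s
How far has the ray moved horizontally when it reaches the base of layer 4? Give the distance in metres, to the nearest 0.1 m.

26.3 m

Apply Snell's law at each interface; in layer i the horizontal offset is hᵢ·tan θᵢ.
Layer 1: θ = 6.70°; offset = 10.3·tan 6.70° = 1.210 m.
Layer 2: sin θ = 1026·sin 6.7°/501 = 0.2389, θ = 13.82°; offset = 3.7·tan 13.82° = 0.910 m.
Layer 3: sin θ = 1544·sin 6.7°/501 = 0.3596, θ = 21.07°; offset = 13.8·tan 21.07° = 5.318 m.
Layer 4: sin θ = 2460·sin 6.7°/501 = 0.5729, θ = 34.95°; offset = 27.0·tan 34.95° = 18.871 m.
Total horizontal offset = 26.309 m.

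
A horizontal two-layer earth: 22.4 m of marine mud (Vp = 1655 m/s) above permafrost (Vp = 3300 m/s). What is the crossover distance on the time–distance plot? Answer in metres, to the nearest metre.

x_cross = 2h·√((V₂+V₁)/(V₂−V₁)).
(V₂+V₁)/(V₂−V₁) = (3300+1655)/(3300−1655) = 3.0122; √ = 1.7356.
x_cross = 2·22.4·1.7356 = 77.75 m.

78 m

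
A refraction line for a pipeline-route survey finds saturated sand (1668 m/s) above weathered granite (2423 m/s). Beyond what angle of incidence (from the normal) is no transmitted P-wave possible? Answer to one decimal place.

43.5°

Critical incidence: sin θ_c = V₁/V₂ = 1668/2423 = 0.6884.
θ_c = arcsin 0.6884 = 43.50°.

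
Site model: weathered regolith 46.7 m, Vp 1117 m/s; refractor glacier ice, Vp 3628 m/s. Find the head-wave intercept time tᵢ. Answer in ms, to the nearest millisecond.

80 ms

tᵢ = 2h·√(V₂²−V₁²)/(V₁V₂).
√(V₂²−V₁²) = √(3628²−1117²) = 3451.8 m/s.
tᵢ = 2·46.7·3451.8/(1117·3628) = 0.07956 s.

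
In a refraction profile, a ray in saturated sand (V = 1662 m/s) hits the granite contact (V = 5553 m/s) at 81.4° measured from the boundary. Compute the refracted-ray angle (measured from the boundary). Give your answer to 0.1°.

Convert to the normal: θ₁ = 90° − 81.4° = 8.6°.
sin θ₁/V₁ = sin θ₂/V₂ ⇒ sin θ₂ = 5553·sin 8.6°/1662 = 5553·0.1495/1662 = 0.4996.
θ₂ = sin⁻¹(0.4996) = 29.97° (from vertical).
From the interface: 90° − 29.97° = 60.03°.

60.0°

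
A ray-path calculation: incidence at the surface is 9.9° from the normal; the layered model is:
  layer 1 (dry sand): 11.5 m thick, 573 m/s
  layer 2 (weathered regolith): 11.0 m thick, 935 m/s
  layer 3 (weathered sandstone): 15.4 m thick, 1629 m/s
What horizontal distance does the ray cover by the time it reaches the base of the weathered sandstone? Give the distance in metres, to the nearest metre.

Apply Snell's law at each interface; in layer i the horizontal offset is hᵢ·tan θᵢ.
Layer 1: θ = 9.90°; offset = 11.5·tan 9.90° = 2.007 m.
Layer 2: sin θ = 935·sin 9.9°/573 = 0.2805, θ = 16.29°; offset = 11.0·tan 16.29° = 3.215 m.
Layer 3: sin θ = 1629·sin 9.9°/573 = 0.4888, θ = 29.26°; offset = 15.4·tan 29.26° = 8.628 m.
Summing the layer offsets gives 13.850 m.

14 m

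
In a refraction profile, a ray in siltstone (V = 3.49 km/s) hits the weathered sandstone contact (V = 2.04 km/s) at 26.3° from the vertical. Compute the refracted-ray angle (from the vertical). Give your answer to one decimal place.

15.0°

sin θ₁/V₁ = sin θ₂/V₂ ⇒ sin θ₂ = 2.04·sin 26.3°/3.49 = 2.04·0.4431/3.49 = 0.2590.
θ₂ = sin⁻¹(0.2590) = 15.01° (from vertical).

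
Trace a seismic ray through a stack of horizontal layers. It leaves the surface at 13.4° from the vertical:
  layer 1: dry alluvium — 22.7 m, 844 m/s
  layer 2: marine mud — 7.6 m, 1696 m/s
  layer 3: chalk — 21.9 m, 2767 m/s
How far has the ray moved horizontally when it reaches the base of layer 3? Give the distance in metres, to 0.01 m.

p = sin θ₁/V₁ = sin 13.4°/844 = 2.7458e-04 s/m is conserved through the stack.
Layer 1: θ = 13.40°; offset = 22.7·tan 13.40° = 5.4079 m.
Layer 2: sin θ = p·1696 = 0.4657 → θ = 27.76°; offset = 7.6·tan 27.76° = 3.9994 m.
Layer 3: sin θ = p·2767 = 0.7598 → θ = 49.44°; offset = 21.9·tan 49.44° = 25.5909 m.
Summing the layer offsets gives 34.9982 m.

35.00 m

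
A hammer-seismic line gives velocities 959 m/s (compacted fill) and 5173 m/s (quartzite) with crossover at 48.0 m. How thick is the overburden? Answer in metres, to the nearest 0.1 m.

h = (x_cross/2)·√((V₂−V₁)/(V₂+V₁)).
(V₂−V₁)/(V₂+V₁) = (5173−959)/(5173+959) = 0.6872; √ = 0.8290.
h = (48.0/2)·0.8290 = 19.90 m.

19.9 m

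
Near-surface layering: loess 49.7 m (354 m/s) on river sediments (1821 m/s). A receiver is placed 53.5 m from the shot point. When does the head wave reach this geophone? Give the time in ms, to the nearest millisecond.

t = x/V₂ + 2h·√(V₂²−V₁²)/(V₁V₂).
√(V₂²−V₁²) = √(1821²−354²) = 1786.3 m/s; delay term = 2·49.7·1786.3/(354·1821) = 0.27543 s.
t = 53.5/1821 + 0.27543 = 0.30481 s.

305 ms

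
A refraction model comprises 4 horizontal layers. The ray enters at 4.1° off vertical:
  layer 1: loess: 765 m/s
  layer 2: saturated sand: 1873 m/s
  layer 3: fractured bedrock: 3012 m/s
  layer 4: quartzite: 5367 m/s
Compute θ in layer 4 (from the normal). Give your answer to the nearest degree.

30°

Snell's law across each interface conserves sin θ / V, so sin θ_4 = V_4·sin θ₁/V₁.
sin θ_4 = 5367 × sin 4.1° / 765 = 0.5016.
θ_4 = arcsin 0.5016 = 30.11°.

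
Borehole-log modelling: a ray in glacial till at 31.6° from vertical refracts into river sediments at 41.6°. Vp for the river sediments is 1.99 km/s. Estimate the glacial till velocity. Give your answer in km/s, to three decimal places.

1.571 km/s

sin 31.6° = 0.5240; sin 41.6° = 0.6639.
V₁ = V₂·(sin θ₁/sin θ₂) = 1.99·(0.5240/0.6639) = 1.571 km/s.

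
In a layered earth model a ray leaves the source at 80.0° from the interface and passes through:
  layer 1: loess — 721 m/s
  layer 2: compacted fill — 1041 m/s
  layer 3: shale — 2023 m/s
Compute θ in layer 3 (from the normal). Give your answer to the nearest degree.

From the normal: θ₁ = 90° − 80.0° = 10.0°.
Snell's law across each interface conserves sin θ / V, so sin θ_3 = V_3·sin θ₁/V₁.
sin θ_3 = 2023 × sin 10.0° / 721 = 0.4872.
θ_3 = 29.16° from the vertical.

29°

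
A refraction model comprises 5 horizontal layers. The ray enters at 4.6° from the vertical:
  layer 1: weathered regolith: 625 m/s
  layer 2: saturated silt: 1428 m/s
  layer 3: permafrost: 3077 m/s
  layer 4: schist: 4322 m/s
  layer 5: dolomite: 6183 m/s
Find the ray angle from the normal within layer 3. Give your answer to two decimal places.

Ray parameter p = sin 4.6° / 625 = 1.2832e-04 s/m.
sin θ_3 = p·V_3 = 1.2832e-04 × 3077 = 0.3948.
θ_3 = 23.26° from the vertical.

23.26°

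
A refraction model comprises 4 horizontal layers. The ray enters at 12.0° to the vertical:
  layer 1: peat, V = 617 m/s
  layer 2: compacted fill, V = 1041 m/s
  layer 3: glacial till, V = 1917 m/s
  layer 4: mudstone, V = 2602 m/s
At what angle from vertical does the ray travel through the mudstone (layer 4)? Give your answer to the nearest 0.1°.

61.3°

Snell's law across each interface conserves sin θ / V, so sin θ_4 = V_4·sin θ₁/V₁.
sin θ_4 = 2602 × sin 12.0° / 617 = 0.8768.
θ_4 = 61.26° from the vertical.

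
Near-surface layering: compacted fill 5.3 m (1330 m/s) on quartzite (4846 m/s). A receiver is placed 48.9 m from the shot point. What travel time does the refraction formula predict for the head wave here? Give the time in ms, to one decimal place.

θ_c = arcsin(V₁/V₂) = arcsin(1330/4846) = 15.93°, cos θ_c = 0.9616.
Intercept time tᵢ = 2h cos θ_c / V₁ = 2·5.3·0.9616/1330 = 0.00766 s.
t = x/V₂ + tᵢ = 48.9/4846 + 0.00766 = 0.01775 s.

17.8 ms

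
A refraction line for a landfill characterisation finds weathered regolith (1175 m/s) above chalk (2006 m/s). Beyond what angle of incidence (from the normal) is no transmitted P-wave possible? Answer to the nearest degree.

36°

Critical incidence: sin θ_c = V₁/V₂ = 1175/2006 = 0.5857.
θ_c = arcsin 0.5857 = 35.86°.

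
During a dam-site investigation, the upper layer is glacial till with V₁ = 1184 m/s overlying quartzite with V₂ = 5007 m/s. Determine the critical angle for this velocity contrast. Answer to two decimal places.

13.68°

At critical incidence the refracted ray runs along the interface (θ₂ = 90°), so sin θ_c = V₁/V₂.
θ_c = arcsin(1184/5007) = arcsin 0.2365 = 13.68°.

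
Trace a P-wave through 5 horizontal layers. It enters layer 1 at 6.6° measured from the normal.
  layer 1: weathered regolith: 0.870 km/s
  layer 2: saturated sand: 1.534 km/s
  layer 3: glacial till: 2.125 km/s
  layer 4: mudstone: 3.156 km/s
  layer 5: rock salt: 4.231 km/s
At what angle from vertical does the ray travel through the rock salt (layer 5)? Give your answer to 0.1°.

34.0°

Snell's law across each interface conserves sin θ / V, so sin θ_5 = V_5·sin θ₁/V₁.
sin θ_5 = 4.231 × sin 6.6° / 0.870 = 0.5590.
θ_5 = 33.98° from the vertical.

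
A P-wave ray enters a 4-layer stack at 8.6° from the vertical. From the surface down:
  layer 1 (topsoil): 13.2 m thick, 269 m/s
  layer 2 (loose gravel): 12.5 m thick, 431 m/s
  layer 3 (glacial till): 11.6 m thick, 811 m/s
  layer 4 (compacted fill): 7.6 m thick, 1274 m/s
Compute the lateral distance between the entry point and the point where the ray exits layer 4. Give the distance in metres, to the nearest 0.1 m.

18.6 m

Ray parameter p = sin 8.6° / 269 m/s = 5.5589e-04 s/m.
Layer 1: θ = 8.60°; offset = 13.2·tan 8.60° = 1.996 m.
Layer 2: sin θ = p·431 = 0.2396 → θ = 13.86°; offset = 12.5·tan 13.86° = 3.085 m.
Layer 3: sin θ = p·811 = 0.4508 → θ = 26.80°; offset = 11.6·tan 26.80° = 5.859 m.
Layer 4: sin θ = p·1274 = 0.7082 → θ = 45.09°; offset = 7.6·tan 45.09° = 7.624 m.
Summing the layer offsets gives 18.564 m.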